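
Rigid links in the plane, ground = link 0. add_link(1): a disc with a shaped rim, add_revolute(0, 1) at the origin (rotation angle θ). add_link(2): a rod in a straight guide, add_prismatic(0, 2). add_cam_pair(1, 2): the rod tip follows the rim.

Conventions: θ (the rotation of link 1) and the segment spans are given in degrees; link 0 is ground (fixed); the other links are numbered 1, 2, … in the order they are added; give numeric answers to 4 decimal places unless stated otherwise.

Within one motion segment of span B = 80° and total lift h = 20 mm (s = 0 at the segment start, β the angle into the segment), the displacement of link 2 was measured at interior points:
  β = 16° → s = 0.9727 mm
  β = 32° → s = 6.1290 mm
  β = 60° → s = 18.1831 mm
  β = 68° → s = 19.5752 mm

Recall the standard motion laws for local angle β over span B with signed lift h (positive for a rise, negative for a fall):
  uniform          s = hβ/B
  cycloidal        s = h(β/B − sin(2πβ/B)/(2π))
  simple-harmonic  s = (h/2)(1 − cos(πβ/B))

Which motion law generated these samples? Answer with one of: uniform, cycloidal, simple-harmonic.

candidates at β/B = r: uniform s = h·r (linear in β); cycloidal s = h·(r − sin(2πr)/(2π)); simple-harmonic s = (h/2)(1 − cos(πr))
β=16°: printed 0.9727 | uniform 4.0000, cycloidal 0.9727, simple-harmonic 1.9098
β=32°: printed 6.1290 | uniform 8.0000, cycloidal 6.1290, simple-harmonic 6.9098
β=60°: printed 18.1831 | uniform 15.0000, cycloidal 18.1831, simple-harmonic 17.0711
β=68°: printed 19.5752 | uniform 17.0000, cycloidal 19.5752, simple-harmonic 18.9101
only one law matches every sample → cycloidal

cycloidal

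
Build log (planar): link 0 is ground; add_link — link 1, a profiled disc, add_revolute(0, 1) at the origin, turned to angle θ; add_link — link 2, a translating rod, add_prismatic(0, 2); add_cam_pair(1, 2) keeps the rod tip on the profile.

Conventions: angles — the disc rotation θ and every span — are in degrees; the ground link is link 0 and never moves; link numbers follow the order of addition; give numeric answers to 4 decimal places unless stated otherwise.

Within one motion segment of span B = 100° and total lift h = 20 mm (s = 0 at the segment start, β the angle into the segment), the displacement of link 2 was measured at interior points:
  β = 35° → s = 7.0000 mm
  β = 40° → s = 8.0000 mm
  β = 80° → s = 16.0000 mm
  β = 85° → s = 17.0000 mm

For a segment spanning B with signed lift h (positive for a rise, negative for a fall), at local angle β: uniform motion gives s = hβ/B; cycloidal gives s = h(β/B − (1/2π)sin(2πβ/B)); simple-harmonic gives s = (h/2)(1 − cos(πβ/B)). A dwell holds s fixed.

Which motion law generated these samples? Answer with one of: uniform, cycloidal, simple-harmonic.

candidates at β/B = r: uniform s = h·r (linear in β); cycloidal s = h·(r − sin(2πr)/(2π)); simple-harmonic s = (h/2)(1 − cos(πr))
β=35°: printed 7.0000 | uniform 7.0000, cycloidal 4.4248, simple-harmonic 5.4601
β=40°: printed 8.0000 | uniform 8.0000, cycloidal 6.1290, simple-harmonic 6.9098
β=80°: printed 16.0000 | uniform 16.0000, cycloidal 19.0273, simple-harmonic 18.0902
β=85°: printed 17.0000 | uniform 17.0000, cycloidal 19.5752, simple-harmonic 18.9101
only one law matches every sample → uniform

uniform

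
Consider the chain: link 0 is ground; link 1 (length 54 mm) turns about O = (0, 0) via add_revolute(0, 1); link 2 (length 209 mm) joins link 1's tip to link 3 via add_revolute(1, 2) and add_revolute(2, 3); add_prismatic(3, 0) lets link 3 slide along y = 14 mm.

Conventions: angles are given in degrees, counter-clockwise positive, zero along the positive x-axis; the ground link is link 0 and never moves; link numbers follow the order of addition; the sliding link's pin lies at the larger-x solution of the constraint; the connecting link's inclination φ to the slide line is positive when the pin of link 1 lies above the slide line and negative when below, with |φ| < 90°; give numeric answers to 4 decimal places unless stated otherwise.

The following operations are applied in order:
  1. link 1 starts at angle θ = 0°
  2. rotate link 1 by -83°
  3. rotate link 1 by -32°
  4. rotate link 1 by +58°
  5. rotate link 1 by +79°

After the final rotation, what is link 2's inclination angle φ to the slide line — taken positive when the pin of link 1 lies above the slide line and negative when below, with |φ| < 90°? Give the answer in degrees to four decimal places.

geometry: r = 54 mm, L = 209 mm, e = 14 mm; θ starts at 0°
rotate link 1 by -83°: θ ← 0° -83° = -83°
rotate link 1 by -32°: θ ← -83° -32° = -115°
rotate link 1 by +58°: θ ← -115° +58° = -57°
rotate link 1 by +79°: θ ← -57° +79° = 22°
h = r sin θ − e = 20.228756 − 14 = 6.228756
sin φ = h / L = 6.228756 / 209 = 0.02980266
φ = arcsin(0.02980266) = 1.707820°

1.7078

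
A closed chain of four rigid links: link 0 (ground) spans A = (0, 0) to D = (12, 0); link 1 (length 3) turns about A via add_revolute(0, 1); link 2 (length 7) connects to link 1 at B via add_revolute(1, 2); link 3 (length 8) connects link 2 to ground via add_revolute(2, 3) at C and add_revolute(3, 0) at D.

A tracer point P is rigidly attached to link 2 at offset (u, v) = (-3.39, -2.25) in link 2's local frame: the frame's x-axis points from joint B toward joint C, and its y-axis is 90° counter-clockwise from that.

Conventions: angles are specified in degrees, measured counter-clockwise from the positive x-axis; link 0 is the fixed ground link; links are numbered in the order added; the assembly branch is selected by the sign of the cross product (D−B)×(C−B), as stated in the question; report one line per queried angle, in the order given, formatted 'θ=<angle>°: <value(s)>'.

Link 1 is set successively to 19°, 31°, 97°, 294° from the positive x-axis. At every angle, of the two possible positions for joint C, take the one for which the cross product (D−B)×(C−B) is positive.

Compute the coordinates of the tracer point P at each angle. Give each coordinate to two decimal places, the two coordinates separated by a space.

A=(0,0), D=(12.00,0)
θ=19°: B = A + 3.00·(cos19°, sin19°) = (2.8366, 0.9767)
θ=19°: |BD| = 9.2153
θ=19°: circle(B,7.00) ∩ circle(D,8.00): a=3.7938, h=5.8828
θ=19°:   candidates: C₊=(7.2325,6.4242) cross=54.212; C₋=(5.9855,-5.2750) cross=-54.212
θ=19°:   branch + wants cross > 0 → take C=(7.2325,6.4242) (cross=54.212)
θ=19°: ex = (C−B)/|BC| = (0.6280,0.7782); ey = (-0.7782,0.6280)
θ=19°: P = B + -3.39·ex + -2.25·ey = (2.4587,-3.0744)
θ=31°: B = A + 3.00·(cos31°, sin31°) = (2.5715, 1.5451)
θ=31°: |BD| = 9.5543
θ=31°: circle(B,7.00) ∩ circle(D,8.00): a=3.9921, h=5.7500
θ=31°:   candidates: C₊=(7.4410,6.5738) cross=54.937; C₋=(5.5812,-4.7748) cross=-54.937
θ=31°:   branch + wants cross > 0 → take C=(7.4410,6.5738) (cross=54.937)
θ=31°: ex = (C−B)/|BC| = (0.6956,0.7184); ey = (-0.7184,0.6956)
θ=31°: P = B + -3.39·ex + -2.25·ey = (1.8297,-2.4554)
θ=97°: B = A + 3.00·(cos97°, sin97°) = (-0.3656, 2.9776)
θ=97°: |BD| = 12.7191
θ=97°: circle(B,7.00) ∩ circle(D,8.00): a=5.7699, h=3.9634
θ=97°:   candidates: C₊=(6.1718,5.4801) cross=50.411; C₋=(4.3160,-2.2264) cross=-50.411
θ=97°:   branch + wants cross > 0 → take C=(6.1718,5.4801) (cross=50.411)
θ=97°: ex = (C−B)/|BC| = (0.9339,0.3575); ey = (-0.3575,0.9339)
θ=97°: P = B + -3.39·ex + -2.25·ey = (-2.7272,-0.3356)
θ=294°: B = A + 3.00·(cos294°, sin294°) = (1.2202, -2.7406)
θ=294°: |BD| = 11.1227
θ=294°: circle(B,7.00) ∩ circle(D,8.00): a=4.8871, h=5.0116
θ=294°:   candidates: C₊=(4.7217,3.3207) cross=55.743; C₋=(7.1915,-6.3936) cross=-55.743
θ=294°:   branch + wants cross > 0 → take C=(4.7217,3.3207) (cross=55.743)
θ=294°: ex = (C−B)/|BC| = (0.5002,0.8659); ey = (-0.8659,0.5002)
θ=294°: P = B + -3.39·ex + -2.25·ey = (1.4727,-6.8015)

θ=19°: 2.46 -3.07
θ=31°: 1.83 -2.46
θ=97°: -2.73 -0.34
θ=294°: 1.47 -6.80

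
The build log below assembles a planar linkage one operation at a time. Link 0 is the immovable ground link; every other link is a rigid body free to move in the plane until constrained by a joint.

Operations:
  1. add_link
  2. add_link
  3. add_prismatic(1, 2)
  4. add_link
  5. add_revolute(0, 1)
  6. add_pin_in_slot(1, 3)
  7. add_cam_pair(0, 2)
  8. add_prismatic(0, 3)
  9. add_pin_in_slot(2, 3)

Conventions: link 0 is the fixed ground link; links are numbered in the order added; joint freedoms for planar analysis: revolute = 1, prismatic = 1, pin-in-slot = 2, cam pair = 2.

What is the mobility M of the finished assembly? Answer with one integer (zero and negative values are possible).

L=1 J1=0 J2=0
add link → L=2 J1=0 J2=0
add link → L=3 J1=0 J2=0
P@1,2 dof=1 J1 → L=3 J1=1 J2=0
add link → L=4 J1=1 J2=0
R@0,1 dof=1 J1 → L=4 J1=2 J2=0
PS@1,3 dof=2 J2 → L=4 J1=2 J2=1
C@0,2 dof=2 J2 → L=4 J1=2 J2=2
P@0,3 dof=1 J1 → L=4 J1=3 J2=2
PS@2,3 dof=2 J2 → L=4 J1=3 J2=3
M=3(L−1)−2J1−J2=3·3−2·3−3=0

M = 0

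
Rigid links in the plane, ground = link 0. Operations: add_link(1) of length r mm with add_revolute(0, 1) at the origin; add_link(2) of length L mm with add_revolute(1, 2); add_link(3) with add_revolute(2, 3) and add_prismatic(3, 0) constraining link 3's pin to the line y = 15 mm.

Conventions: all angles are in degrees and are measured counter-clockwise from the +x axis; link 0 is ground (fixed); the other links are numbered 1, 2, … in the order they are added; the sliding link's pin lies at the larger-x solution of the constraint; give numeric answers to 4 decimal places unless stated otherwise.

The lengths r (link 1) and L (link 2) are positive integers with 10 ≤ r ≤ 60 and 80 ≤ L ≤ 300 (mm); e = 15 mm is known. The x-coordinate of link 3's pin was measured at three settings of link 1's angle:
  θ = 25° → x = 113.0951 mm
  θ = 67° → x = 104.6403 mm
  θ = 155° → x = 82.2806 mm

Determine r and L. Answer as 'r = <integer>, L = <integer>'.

constraint per measurement: (x − r cos θ)² + (r sin θ − e)² = L²
subtracting the θ₁ and θ₂ equations cancels the r² and L² terms:
r = (x₁² − x₂²) / (2[(x₁cos θ₁ + e sin θ₁) − (x₂cos θ₂ + e sin θ₂)]) = 17.0000 → r = 17
L² = (x₁ − r cos θ₁)² + (r sin θ₁ − e)² = 9604.0014 → L = 98.0000 → L = 98
check at θ₃=155°: x = 82.2806 (printed 82.2806) ✓

r = 17, L = 98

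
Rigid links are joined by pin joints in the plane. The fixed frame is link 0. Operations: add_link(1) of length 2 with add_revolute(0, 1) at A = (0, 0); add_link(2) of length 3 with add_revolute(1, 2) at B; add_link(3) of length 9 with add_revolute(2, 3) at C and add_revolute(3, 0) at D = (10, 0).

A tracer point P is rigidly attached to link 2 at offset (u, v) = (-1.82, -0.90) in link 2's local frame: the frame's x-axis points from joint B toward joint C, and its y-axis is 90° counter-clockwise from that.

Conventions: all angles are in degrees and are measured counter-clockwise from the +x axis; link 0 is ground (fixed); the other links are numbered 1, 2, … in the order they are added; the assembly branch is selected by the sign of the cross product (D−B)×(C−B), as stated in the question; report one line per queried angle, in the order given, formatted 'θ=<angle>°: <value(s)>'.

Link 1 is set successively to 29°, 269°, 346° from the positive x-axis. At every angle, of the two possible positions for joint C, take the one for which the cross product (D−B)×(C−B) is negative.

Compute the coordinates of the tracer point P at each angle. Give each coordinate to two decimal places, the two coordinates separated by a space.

A=(0,0), D=(10.00,0)
θ=29°: B = A + 2.00·(cos29°, sin29°) = (1.7492, 0.9696)
θ=29°: |BD| = 8.3075
θ=29°: circle(B,3.00) ∩ circle(D,9.00): a=-0.1796, h=2.9946
θ=29°:   candidates: C₊=(1.9203,3.9647) cross=24.878; C₋=(1.2213,-1.9836) cross=-24.878
θ=29°:   branch - wants cross < 0 → take C=(1.2213,-1.9836) (cross=-24.878)
θ=29°: ex = (C−B)/|BC| = (-0.1760,-0.9844); ey = (0.9844,-0.1760)
θ=29°: P = B + -1.82·ex + -0.90·ey = (1.1836,2.9196)
θ=269°: B = A + 2.00·(cos269°, sin269°) = (-0.0349, -1.9997)
θ=269°: |BD| = 10.2322
θ=269°: circle(B,3.00) ∩ circle(D,9.00): a=1.5978, h=2.5391
θ=269°:   candidates: C₊=(1.0359,0.8027) cross=25.981; C₋=(2.0283,-4.1776) cross=-25.981
θ=269°:   branch - wants cross < 0 → take C=(2.0283,-4.1776) (cross=-25.981)
θ=269°: ex = (C−B)/|BC| = (0.6877,-0.7260); ey = (0.7260,0.6877)
θ=269°: P = B + -1.82·ex + -0.90·ey = (-1.9400,-1.2974)
θ=346°: B = A + 2.00·(cos346°, sin346°) = (1.9406, -0.4838)
θ=346°: |BD| = 8.0739
θ=346°: circle(B,3.00) ∩ circle(D,9.00): a=-0.4218, h=2.9702
θ=346°:   candidates: C₊=(1.3415,2.4557) cross=23.981; C₋=(1.6975,-3.4740) cross=-23.981
θ=346°:   branch - wants cross < 0 → take C=(1.6975,-3.4740) (cross=-23.981)
θ=346°: ex = (C−B)/|BC| = (-0.0810,-0.9967); ey = (0.9967,-0.0810)
θ=346°: P = B + -1.82·ex + -0.90·ey = (1.1910,1.4031)

θ=29°: 1.18 2.92
θ=269°: -1.94 -1.30
θ=346°: 1.19 1.40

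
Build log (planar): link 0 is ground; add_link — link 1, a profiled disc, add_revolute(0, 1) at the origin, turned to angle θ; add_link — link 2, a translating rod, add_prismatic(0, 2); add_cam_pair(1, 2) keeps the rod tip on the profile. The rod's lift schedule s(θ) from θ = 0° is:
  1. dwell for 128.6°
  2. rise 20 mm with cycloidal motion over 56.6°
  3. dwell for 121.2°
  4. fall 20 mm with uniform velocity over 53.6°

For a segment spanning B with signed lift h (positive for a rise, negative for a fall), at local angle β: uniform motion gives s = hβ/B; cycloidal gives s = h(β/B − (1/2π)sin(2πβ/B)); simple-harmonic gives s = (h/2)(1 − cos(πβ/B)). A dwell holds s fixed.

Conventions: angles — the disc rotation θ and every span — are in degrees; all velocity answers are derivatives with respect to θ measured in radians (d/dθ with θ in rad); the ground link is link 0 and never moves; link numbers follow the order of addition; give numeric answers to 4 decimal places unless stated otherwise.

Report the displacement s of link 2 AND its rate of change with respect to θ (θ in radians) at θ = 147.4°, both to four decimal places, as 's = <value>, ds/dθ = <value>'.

seg 1 [0°–128.6°] dwell: s stays 0.0000
seg 2 [128.6°–185.2°] cycloidal, h=20: θ=147.4° here. β=18.8, B=56.6. 20·(0.3322 − sin(2π·0.3322)/(2π)) = 3.8748 → s = 3.8748
velocity in seg [128.6°–185.2°] (cycloidal), θ in radians: β = 18.8° = 0.3281 rad, B = 56.6° = 0.9879 rad; ds/dθ = (h/B)(1 − cos(2πβ/B)) = (20/0.9879)(1 − cos(2π·0.3322)) = 30.238752 mm/rad

s = 3.8748, ds/dθ = 30.2388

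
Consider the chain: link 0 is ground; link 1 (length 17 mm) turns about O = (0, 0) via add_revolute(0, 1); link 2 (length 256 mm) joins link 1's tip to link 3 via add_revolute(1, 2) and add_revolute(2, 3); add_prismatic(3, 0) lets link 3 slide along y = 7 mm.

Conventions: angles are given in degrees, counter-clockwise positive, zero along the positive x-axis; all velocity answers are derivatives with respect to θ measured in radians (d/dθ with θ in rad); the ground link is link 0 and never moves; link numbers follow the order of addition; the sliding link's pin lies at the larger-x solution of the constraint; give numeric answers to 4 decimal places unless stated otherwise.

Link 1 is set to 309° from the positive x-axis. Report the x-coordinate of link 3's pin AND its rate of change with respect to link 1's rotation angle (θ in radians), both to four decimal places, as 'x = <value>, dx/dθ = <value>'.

geometry: r = 17 mm, L = 256 mm, e = 7 mm
crank pin P = (r cos θ, r sin θ) = (10.698447, -13.211481)
h = r sin θ − e = -13.211481 − 7 = -20.211481
x = r cos θ + √(L² − h²) = 10.698447 + 255.200893 = 265.899340
dx/dθ = −r sin θ − h·r cos θ/√(L² − h²) (θ in radians; h = -20.211481) = 14.058780

x = 265.8993, dx/dθ = 14.0588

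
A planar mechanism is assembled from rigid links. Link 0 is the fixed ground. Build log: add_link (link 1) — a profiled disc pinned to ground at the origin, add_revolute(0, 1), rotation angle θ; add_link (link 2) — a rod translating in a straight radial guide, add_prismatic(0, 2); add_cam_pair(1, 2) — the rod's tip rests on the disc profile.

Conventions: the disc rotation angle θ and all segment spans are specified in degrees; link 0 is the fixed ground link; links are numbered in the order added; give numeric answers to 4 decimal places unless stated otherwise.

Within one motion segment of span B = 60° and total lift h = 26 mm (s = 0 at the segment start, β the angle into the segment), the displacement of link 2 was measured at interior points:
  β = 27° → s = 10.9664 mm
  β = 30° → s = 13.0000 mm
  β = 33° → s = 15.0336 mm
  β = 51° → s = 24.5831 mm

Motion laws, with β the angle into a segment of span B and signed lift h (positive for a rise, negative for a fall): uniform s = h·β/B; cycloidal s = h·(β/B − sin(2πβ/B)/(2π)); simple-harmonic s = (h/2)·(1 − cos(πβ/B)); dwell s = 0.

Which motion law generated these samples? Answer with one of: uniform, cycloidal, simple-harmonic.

candidates at β/B = r: uniform s = h·r (linear in β); cycloidal s = h·(r − sin(2πr)/(2π)); simple-harmonic s = (h/2)(1 − cos(πr))
β=27°: printed 10.9664 | uniform 11.7000, cycloidal 10.4213, simple-harmonic 10.9664
β=30°: printed 13.0000 | uniform 13.0000, cycloidal 13.0000, simple-harmonic 13.0000
β=33°: printed 15.0336 | uniform 14.3000, cycloidal 15.5787, simple-harmonic 15.0336
β=51°: printed 24.5831 | uniform 22.1000, cycloidal 25.4477, simple-harmonic 24.5831
only one law matches every sample → simple-harmonic

simple-harmonic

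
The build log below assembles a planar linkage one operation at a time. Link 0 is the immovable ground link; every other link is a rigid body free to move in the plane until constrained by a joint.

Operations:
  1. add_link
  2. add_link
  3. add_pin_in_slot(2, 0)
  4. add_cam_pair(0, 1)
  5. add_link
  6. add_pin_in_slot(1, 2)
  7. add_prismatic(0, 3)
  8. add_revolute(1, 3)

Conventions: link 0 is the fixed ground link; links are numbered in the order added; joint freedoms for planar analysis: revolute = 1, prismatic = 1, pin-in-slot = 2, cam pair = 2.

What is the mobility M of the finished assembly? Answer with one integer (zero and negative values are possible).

L=1 J1=0 J2=0
add link → L=2 J1=0 J2=0
add link → L=3 J1=0 J2=0
PS@2,0 dof=2 J2 → L=3 J1=0 J2=1
C@0,1 dof=2 J2 → L=3 J1=0 J2=2
add link → L=4 J1=0 J2=2
PS@1,2 dof=2 J2 → L=4 J1=0 J2=3
P@0,3 dof=1 J1 → L=4 J1=1 J2=3
R@1,3 dof=1 J1 → L=4 J1=2 J2=3
M=3(L−1)−2J1−J2=3·3−2·2−3=2

M = 2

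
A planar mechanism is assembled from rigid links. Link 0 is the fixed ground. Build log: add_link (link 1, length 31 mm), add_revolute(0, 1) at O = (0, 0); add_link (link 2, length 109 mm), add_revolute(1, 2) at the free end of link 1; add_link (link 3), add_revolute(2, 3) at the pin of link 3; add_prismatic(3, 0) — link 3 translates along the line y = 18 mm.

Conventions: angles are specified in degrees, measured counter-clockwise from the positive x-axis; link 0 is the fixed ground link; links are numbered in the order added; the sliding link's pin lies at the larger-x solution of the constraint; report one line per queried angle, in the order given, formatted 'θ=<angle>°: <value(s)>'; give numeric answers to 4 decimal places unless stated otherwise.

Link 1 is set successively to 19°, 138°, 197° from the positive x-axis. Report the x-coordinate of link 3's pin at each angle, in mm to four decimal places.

geometry: r = 31 mm, L = 109 mm, e = 18 mm
θ=19°: crank pin P = (r cos θ, r sin θ) = (29.311076, 10.092613)
θ=19°: h = r sin θ − e = 10.092613 − 18 = -7.907387
θ=19°: x = r cos θ + √(L² − h²) = 29.311076 + 108.712802 = 138.023877
θ=138°: crank pin P = (r cos θ, r sin θ) = (-23.037490, 20.743049)
θ=138°: h = r sin θ − e = 20.743049 − 18 = 2.743049
θ=138°: x = r cos θ + √(L² − h²) = -23.037490 + 108.965479 = 85.927990
θ=197°: crank pin P = (r cos θ, r sin θ) = (-29.645447, -9.063523)
θ=197°: h = r sin θ − e = -9.063523 − 18 = -27.063523
θ=197°: x = r cos θ + √(L² − h²) = -29.645447 + 105.586769 = 75.941321

θ=19°: 138.0239
θ=138°: 85.9280
θ=197°: 75.9413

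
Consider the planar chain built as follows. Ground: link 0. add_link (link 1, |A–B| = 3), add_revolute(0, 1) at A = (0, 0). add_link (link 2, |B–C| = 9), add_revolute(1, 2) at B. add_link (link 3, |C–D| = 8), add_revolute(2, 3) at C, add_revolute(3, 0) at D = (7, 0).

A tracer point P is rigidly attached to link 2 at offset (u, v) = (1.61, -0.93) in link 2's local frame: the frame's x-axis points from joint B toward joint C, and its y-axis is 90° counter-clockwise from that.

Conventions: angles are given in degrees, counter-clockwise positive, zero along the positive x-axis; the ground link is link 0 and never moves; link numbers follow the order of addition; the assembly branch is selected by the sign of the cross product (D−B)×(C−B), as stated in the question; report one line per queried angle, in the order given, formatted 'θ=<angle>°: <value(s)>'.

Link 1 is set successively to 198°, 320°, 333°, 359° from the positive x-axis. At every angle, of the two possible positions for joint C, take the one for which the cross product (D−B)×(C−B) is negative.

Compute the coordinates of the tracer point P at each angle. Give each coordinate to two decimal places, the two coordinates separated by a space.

A=(0,0), D=(7.00,0)
θ=198°: B = A + 3.00·(cos198°, sin198°) = (-2.8532, -0.9271)
θ=198°: |BD| = 9.8967
θ=198°: circle(B,9.00) ∩ circle(D,8.00): a=5.8072, h=6.8758
θ=198°:   candidates: C₊=(2.2844,6.4625) cross=68.047; C₋=(3.5726,-7.2286) cross=-68.047
θ=198°:   branch - wants cross < 0 → take C=(3.5726,-7.2286) (cross=-68.047)
θ=198°: ex = (C−B)/|BC| = (0.7140,-0.7002); ey = (0.7002,0.7140)
θ=198°: P = B + 1.61·ex + -0.93·ey = (-2.3548,-2.7183)
θ=320°: B = A + 3.00·(cos320°, sin320°) = (2.2981, -1.9284)
θ=320°: |BD| = 5.0819
θ=320°: circle(B,9.00) ∩ circle(D,8.00): a=4.2136, h=7.9527
θ=320°:   candidates: C₊=(3.1789,7.0284) cross=40.415; C₋=(9.2143,-7.6875) cross=-40.415
θ=320°:   branch - wants cross < 0 → take C=(9.2143,-7.6875) (cross=-40.415)
θ=320°: ex = (C−B)/|BC| = (0.7685,-0.6399); ey = (0.6399,0.7685)
θ=320°: P = B + 1.61·ex + -0.93·ey = (2.9402,-3.6733)
θ=333°: B = A + 3.00·(cos333°, sin333°) = (2.6730, -1.3620)
θ=333°: |BD| = 4.5363
θ=333°: circle(B,9.00) ∩ circle(D,8.00): a=4.1419, h=7.9903
θ=333°:   candidates: C₊=(4.2248,7.5032) cross=36.246; C₋=(9.0229,-7.7400) cross=-36.246
θ=333°:   branch - wants cross < 0 → take C=(9.0229,-7.7400) (cross=-36.246)
θ=333°: ex = (C−B)/|BC| = (0.7055,-0.7087); ey = (0.7087,0.7055)
θ=333°: P = B + 1.61·ex + -0.93·ey = (3.1499,-3.1591)
θ=359°: B = A + 3.00·(cos359°, sin359°) = (2.9995, -0.0524)
θ=359°: |BD| = 4.0008
θ=359°: circle(B,9.00) ∩ circle(D,8.00): a=4.1250, h=7.9990
θ=359°:   candidates: C₊=(7.0195,8.0000) cross=32.003; C₋=(7.2288,-7.9967) cross=-32.003
θ=359°:   branch - wants cross < 0 → take C=(7.2288,-7.9967) (cross=-32.003)
θ=359°: ex = (C−B)/|BC| = (0.4699,-0.8827); ey = (0.8827,0.4699)
θ=359°: P = B + 1.61·ex + -0.93·ey = (2.9352,-1.9105)

θ=198°: -2.35 -2.72
θ=320°: 2.94 -3.67
θ=333°: 3.15 -3.16
θ=359°: 2.94 -1.91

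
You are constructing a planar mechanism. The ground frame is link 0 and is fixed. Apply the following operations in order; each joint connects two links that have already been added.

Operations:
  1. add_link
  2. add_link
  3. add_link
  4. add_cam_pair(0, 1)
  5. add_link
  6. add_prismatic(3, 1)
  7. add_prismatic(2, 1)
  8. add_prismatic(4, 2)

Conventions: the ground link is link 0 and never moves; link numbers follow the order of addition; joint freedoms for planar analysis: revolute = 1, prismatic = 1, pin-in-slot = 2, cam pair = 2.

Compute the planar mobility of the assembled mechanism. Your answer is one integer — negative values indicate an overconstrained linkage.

link 0 = ground. State L|J1|J2 = 1|0|0
+link1  2|0|0
+link2  3|0|0
+link3  4|0|0
C(0,1) f=2→J2  4|0|1
+link4  5|0|1
P(3,1) f=1→J1  5|1|1
P(2,1) f=1→J1  5|2|1
P(4,2) f=1→J1  5|3|1
M = 3(5−1)−2·3−1 = 12−6−1 = 5

M = 5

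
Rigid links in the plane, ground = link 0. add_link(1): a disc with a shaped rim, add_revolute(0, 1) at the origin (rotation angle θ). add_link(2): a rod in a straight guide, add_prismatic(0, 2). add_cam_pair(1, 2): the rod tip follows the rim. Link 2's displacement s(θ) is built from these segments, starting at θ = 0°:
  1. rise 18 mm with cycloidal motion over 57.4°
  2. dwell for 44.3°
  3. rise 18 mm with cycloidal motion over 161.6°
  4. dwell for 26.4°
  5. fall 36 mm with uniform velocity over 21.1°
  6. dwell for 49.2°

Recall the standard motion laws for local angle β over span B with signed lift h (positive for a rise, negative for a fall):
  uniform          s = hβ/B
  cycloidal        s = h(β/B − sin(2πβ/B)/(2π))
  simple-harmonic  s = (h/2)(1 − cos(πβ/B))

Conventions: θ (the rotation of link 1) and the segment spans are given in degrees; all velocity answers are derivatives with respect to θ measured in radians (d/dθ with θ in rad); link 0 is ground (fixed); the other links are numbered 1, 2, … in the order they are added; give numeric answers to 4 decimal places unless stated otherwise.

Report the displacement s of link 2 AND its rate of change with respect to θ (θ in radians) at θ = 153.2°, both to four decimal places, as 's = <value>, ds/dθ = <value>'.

segment 1 (0° to 57.4°, cycloidal, h = 18) is passed completely: s = 0.0000 + (18) = 18.0000
segment 2 (57.4° to 101.7°, dwell): s unchanged at 18.0000
θ = 153.2° falls in segment 3 (101.7° to 263.3°, cycloidal, h = 18): β = 153.2 − 101.7 = 51.5°, B = 161.6°; Δs = 18·(0.3187 − sin(2π·0.3187)/(2π)) = 3.1343; s = 18.0000 + 3.1343 = 21.1343
velocity in seg [101.7°–263.3°] (cycloidal), θ in radians: β = 51.5° = 0.8988 rad, B = 161.6° = 2.8205 rad; ds/dθ = (h/B)(1 − cos(2πβ/B)) = (18/2.8205)(1 − cos(2π·0.3187)) = 9.051570 mm/rad

s = 21.1343, ds/dθ = 9.0516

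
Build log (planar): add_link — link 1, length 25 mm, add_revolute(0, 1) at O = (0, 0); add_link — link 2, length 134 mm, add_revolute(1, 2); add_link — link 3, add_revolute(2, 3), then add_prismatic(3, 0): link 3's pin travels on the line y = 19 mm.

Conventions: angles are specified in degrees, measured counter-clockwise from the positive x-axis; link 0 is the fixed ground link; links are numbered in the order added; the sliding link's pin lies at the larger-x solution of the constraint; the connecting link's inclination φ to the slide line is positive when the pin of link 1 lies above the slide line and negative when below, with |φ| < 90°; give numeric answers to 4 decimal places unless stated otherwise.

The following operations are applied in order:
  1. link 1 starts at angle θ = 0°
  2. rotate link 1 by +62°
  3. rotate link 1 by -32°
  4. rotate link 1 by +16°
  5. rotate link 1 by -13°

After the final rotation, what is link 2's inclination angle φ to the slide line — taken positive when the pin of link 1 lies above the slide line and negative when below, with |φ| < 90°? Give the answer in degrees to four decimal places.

geometry: r = 25 mm, L = 134 mm, e = 19 mm; θ starts at 0°
rotate link 1 by +62°: θ ← 0° +62° = 62°
rotate link 1 by -32°: θ ← 62° -32° = 30°
rotate link 1 by +16°: θ ← 30° +16° = 46°
rotate link 1 by -13°: θ ← 46° -13° = 33°
h = r sin θ − e = 13.615976 − 19 = -5.384024
sin φ = h / L = -5.384024 / 134 = -0.04017928
φ = arcsin(-0.04017928) = -2.302723°

-2.3027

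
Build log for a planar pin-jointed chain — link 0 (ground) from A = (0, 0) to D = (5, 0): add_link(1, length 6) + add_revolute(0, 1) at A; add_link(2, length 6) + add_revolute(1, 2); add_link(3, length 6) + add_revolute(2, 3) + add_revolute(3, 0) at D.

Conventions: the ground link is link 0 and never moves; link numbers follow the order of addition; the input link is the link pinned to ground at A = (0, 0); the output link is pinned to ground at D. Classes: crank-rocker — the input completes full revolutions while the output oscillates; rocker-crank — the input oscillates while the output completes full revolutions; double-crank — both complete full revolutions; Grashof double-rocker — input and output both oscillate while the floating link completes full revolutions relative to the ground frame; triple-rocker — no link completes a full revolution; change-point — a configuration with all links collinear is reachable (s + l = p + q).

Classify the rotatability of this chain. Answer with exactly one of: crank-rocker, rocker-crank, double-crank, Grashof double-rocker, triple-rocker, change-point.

lengths: ground=5, input=6, coupler=6, output=6
sorted: s=5 (shortest), l=6 (longest), p+q=12
s + l = 11 vs p + q = 12
s + l < p + q (Grashof) with shortest = ground link → double-crank

double-crank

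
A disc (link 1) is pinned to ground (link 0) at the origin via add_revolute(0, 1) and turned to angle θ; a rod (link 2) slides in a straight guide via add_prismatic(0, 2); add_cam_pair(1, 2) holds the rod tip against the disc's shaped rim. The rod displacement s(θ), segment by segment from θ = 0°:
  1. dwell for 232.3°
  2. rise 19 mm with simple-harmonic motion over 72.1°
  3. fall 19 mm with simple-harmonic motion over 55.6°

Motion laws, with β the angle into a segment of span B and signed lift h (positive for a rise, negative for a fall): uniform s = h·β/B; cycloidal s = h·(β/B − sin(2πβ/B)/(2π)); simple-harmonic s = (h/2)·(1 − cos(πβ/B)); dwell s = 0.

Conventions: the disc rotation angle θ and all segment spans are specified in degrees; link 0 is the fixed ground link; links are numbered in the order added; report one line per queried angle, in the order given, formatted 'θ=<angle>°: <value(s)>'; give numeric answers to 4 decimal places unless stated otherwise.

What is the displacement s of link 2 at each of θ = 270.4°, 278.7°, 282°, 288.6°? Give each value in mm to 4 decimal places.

segment 1 (0° to 232.3°, dwell): s unchanged at 0.0000
θ = 270.4° falls in segment 2 (232.3° to 304.4°, simple-harmonic, h = 19): β = 270.4 − 232.3 = 38.1°, B = 72.1°; Δs = 19/2·(1 − cos(π·0.5284)) = 10.3475; s = 0.0000 + 10.3475 = 10.3475
θ = 278.7° falls in segment 2 (232.3° to 304.4°, simple-harmonic, h = 19): β = 278.7 − 232.3 = 46.4°, B = 72.1°; Δs = 19/2·(1 − cos(π·0.6436)) = 13.6405; s = 0.0000 + 13.6405 = 13.6405
θ = 282° falls in segment 2 (232.3° to 304.4°, simple-harmonic, h = 19): β = 282 − 232.3 = 49.7°, B = 72.1°; Δs = 19/2·(1 − cos(π·0.6893)) = 14.8230; s = 0.0000 + 14.8230 = 14.8230
θ = 288.6° falls in segment 2 (232.3° to 304.4°, simple-harmonic, h = 19): β = 288.6 − 232.3 = 56.3°, B = 72.1°; Δs = 19/2·(1 − cos(π·0.7809)) = 16.8362; s = 0.0000 + 16.8362 = 16.8362

θ=270.4°: 10.3475
θ=278.7°: 13.6405
θ=282°: 14.8230
θ=288.6°: 16.8362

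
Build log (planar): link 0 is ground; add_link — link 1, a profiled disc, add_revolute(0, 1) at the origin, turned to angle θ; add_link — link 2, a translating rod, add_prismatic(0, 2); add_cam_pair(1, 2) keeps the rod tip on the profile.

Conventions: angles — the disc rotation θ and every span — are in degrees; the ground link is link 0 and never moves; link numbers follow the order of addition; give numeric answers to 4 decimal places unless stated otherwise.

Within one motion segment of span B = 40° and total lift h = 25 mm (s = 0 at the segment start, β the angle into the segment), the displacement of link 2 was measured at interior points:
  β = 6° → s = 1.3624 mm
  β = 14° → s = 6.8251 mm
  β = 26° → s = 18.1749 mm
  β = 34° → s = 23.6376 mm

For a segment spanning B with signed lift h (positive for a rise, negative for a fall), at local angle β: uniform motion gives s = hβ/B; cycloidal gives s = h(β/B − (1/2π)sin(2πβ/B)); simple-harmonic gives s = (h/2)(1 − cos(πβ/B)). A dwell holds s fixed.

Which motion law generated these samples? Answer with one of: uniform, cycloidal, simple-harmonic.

candidates at β/B = r: uniform s = h·r (linear in β); cycloidal s = h·(r − sin(2πr)/(2π)); simple-harmonic s = (h/2)(1 − cos(πr))
β=6°: printed 1.3624 | uniform 3.7500, cycloidal 0.5310, simple-harmonic 1.3624
β=14°: printed 6.8251 | uniform 8.7500, cycloidal 5.5310, simple-harmonic 6.8251
β=26°: printed 18.1749 | uniform 16.2500, cycloidal 19.4690, simple-harmonic 18.1749
β=34°: printed 23.6376 | uniform 21.2500, cycloidal 24.4690, simple-harmonic 23.6376
only one law matches every sample → simple-harmonic

simple-harmonic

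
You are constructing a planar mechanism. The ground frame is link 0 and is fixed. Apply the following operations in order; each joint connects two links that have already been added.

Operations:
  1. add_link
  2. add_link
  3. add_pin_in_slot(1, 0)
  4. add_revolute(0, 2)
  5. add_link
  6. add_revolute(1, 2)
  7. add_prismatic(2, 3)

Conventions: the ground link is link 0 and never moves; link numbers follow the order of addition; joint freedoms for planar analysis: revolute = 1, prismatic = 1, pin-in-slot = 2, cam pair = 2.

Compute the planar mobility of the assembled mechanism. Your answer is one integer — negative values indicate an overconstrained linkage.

(L,J1,J2)=(1,0,0); link0 fixed
link1: (2,0,0)
link2: (3,0,0)
PS 1-0 [J2]: (3,0,1)
R 0-2 [J1]: (3,1,1)
link3: (4,1,1)
R 1-2 [J1]: (4,2,1)
P 2-3 [J1]: (4,3,1)
Grübler: 3·3 − 2·3 − 1 = 2

M = 2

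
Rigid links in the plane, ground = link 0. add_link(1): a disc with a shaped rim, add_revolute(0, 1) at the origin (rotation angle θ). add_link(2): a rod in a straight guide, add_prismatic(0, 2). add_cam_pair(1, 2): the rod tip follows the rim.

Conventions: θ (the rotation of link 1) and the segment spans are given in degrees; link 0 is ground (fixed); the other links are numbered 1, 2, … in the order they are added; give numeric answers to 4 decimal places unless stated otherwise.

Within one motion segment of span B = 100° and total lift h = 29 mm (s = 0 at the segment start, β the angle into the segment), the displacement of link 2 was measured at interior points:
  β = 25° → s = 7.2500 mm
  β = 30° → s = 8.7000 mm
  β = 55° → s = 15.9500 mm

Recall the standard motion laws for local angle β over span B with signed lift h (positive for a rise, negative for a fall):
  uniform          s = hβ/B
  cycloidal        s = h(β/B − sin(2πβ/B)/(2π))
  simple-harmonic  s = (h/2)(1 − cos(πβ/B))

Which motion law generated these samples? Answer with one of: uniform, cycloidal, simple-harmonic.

candidates at β/B = r: uniform s = h·r (linear in β); cycloidal s = h·(r − sin(2πr)/(2π)); simple-harmonic s = (h/2)(1 − cos(πr))
β=25°: printed 7.2500 | uniform 7.2500, cycloidal 2.6345, simple-harmonic 4.2470
β=30°: printed 8.7000 | uniform 8.7000, cycloidal 4.3104, simple-harmonic 5.9771
β=55°: printed 15.9500 | uniform 15.9500, cycloidal 17.3763, simple-harmonic 16.7683
only one law matches every sample → uniform

uniform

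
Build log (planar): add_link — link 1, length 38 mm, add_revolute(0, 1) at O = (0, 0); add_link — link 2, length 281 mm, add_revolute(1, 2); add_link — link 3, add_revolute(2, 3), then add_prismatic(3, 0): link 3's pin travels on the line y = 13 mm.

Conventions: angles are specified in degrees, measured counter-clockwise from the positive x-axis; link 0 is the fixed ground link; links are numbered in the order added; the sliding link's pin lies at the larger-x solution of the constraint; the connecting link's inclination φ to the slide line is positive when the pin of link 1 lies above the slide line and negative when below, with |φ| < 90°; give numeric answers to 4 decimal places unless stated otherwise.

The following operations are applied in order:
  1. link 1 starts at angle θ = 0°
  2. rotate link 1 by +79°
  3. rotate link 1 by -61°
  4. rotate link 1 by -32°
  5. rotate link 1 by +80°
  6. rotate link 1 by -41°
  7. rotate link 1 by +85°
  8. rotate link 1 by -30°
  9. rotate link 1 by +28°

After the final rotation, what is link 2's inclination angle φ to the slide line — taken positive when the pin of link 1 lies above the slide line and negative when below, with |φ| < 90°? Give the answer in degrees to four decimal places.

geometry: r = 38 mm, L = 281 mm, e = 13 mm; θ starts at 0°
rotate link 1 by +79°: θ ← 0° +79° = 79°
rotate link 1 by -61°: θ ← 79° -61° = 18°
rotate link 1 by -32°: θ ← 18° -32° = -14°
rotate link 1 by +80°: θ ← -14° +80° = 66°
rotate link 1 by -41°: θ ← 66° -41° = 25°
rotate link 1 by +85°: θ ← 25° +85° = 110°
rotate link 1 by -30°: θ ← 110° -30° = 80°
rotate link 1 by +28°: θ ← 80° +28° = 108°
h = r sin θ − e = 36.140148 − 13 = 23.140148
sin φ = h / L = 23.140148 / 281 = 0.08234928
φ = arcsin(0.08234928) = 4.723615°

4.7236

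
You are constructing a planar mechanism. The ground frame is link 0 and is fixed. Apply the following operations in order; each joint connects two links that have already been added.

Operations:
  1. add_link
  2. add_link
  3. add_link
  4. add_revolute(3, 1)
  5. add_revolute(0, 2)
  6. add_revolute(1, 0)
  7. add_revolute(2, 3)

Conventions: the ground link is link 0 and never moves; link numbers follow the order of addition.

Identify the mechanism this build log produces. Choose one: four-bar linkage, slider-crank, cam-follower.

links: 4 (incl. ground); joints: 4 revolute, 0 prismatic, 0 higher (cam) pair, forming one closed loop
4 links in a single 4R loop → four-bar linkage

four-bar linkage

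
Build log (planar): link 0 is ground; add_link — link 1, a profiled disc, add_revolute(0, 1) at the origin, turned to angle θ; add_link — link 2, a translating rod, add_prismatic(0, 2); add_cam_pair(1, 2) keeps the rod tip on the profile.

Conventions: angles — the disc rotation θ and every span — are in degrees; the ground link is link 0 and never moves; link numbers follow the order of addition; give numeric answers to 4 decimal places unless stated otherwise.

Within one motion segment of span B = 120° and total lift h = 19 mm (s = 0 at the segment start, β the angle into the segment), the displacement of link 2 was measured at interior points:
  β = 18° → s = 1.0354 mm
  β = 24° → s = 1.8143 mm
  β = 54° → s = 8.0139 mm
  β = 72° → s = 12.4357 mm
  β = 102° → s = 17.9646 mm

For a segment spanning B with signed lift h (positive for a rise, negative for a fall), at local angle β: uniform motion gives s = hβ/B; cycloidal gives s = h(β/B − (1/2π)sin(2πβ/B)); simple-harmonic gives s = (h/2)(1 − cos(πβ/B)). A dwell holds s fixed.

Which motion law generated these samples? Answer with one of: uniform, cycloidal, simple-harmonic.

candidates at β/B = r: uniform s = h·r (linear in β); cycloidal s = h·(r − sin(2πr)/(2π)); simple-harmonic s = (h/2)(1 − cos(πr))
β=18°: printed 1.0354 | uniform 2.8500, cycloidal 0.4036, simple-harmonic 1.0354
β=24°: printed 1.8143 | uniform 3.8000, cycloidal 0.9241, simple-harmonic 1.8143
β=54°: printed 8.0139 | uniform 8.5500, cycloidal 7.6155, simple-harmonic 8.0139
β=72°: printed 12.4357 | uniform 11.4000, cycloidal 13.1774, simple-harmonic 12.4357
β=102°: printed 17.9646 | uniform 16.1500, cycloidal 18.5964, simple-harmonic 17.9646
only one law matches every sample → simple-harmonic

simple-harmonic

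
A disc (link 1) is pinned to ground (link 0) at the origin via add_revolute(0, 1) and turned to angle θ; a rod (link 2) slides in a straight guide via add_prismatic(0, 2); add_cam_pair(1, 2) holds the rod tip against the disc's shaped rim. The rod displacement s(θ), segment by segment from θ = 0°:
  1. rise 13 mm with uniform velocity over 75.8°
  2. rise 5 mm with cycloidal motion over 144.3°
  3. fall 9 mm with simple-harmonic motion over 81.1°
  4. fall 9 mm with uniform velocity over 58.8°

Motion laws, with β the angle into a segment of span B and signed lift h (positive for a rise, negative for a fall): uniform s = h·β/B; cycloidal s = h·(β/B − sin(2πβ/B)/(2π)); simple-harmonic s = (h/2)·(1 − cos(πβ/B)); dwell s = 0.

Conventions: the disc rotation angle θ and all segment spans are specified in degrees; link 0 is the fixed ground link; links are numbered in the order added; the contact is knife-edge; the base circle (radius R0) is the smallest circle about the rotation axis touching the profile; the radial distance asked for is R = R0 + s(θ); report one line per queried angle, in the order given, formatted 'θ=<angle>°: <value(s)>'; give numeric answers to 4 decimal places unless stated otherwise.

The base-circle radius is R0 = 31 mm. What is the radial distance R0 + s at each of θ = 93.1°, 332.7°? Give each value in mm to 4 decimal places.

segment 1 (0° to 75.8°, uniform, h = 13) is passed completely: s = 0.0000 + (13) = 13.0000
θ = 93.1° falls in segment 2 (75.8° to 220.1°, cycloidal, h = 5): β = 93.1 − 75.8 = 17.3°, B = 144.3°; Δs = 5·(0.1199 − sin(2π·0.1199)/(2π)) = 0.0551; s = 13.0000 + 0.0551 = 13.0551
segment 2 (75.8° to 220.1°, cycloidal, h = 5) is passed completely: s = 13.0000 + (5) = 18.0000
segment 3 (220.1° to 301.2°, simple-harmonic, h = -9) is passed completely: s = 18.0000 + (-9) = 9.0000
θ = 332.7° falls in segment 4 (301.2° to 360°, uniform, h = -9): β = 332.7 − 301.2 = 31.5°, B = 58.8°; Δs = -9·31.5/58.8 = -4.8214; s = 9.0000 − 4.8214 = 4.1786
θ=93.1°: R = R0 + s = 31 + 13.0551 = 44.0551
θ=332.7°: R = R0 + s = 31 + 4.1786 = 35.1786

θ=93.1°: 44.0551
θ=332.7°: 35.1786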